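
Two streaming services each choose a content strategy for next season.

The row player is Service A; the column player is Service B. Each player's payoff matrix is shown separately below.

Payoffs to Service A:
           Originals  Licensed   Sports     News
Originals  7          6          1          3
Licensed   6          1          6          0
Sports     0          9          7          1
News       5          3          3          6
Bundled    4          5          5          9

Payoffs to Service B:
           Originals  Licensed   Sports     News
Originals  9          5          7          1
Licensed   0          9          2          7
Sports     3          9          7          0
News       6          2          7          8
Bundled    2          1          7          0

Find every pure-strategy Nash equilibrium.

(Originals, Originals): Service A gets 7, best alternative 6; Service B gets 9, best alternative 7. No profitable deviation — NE.
(Originals, Licensed): Service A can switch to Sports (6 → 9). Not NE.
(Originals, Sports): Service A can switch to Licensed (1 → 6). Not NE.
(Originals, News): Service A can switch to News (3 → 6). Not NE.
(Licensed, Originals): Service A can switch to Originals (6 → 7). Not NE.
(Licensed, Licensed): Service A can switch to Originals (1 → 6). Not NE.
(Licensed, Sports): Service A can switch to Sports (6 → 7). Not NE.
(Licensed, News): Service A can switch to Originals (0 → 3). Not NE.
(Sports, Originals): Service A can switch to Originals (0 → 7). Not NE.
(Sports, Licensed): Service A gets 9, best alternative 6; Service B gets 9, best alternative 7. No profitable deviation — NE.
(The remaining 10 profiles each have a profitable deviation by the same check.)

Pure-strategy Nash equilibria: (Originals, Originals) and (Sports, Licensed)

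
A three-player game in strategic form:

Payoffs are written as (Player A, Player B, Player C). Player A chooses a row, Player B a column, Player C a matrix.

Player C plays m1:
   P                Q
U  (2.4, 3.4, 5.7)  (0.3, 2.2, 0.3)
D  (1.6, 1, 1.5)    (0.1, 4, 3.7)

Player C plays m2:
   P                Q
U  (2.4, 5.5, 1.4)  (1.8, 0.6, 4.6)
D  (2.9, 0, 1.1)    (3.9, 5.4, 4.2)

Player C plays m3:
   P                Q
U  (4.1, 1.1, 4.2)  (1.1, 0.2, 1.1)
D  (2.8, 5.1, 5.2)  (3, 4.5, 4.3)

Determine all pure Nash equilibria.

Pure NE: (U, P, m1)

Player A against (P, m1): payoffs 2.4, 1.6 → best response U.
Player A against (P, m2): payoffs 2.4, 2.9 → best response D.
Player A against (P, m3): payoffs 4.1, 2.8 → best response U.
Player A against (Q, m1): payoffs 0.3, 0.1 → best response U.
Player A against (Q, m2): payoffs 1.8, 3.9 → best response D.
Player A against (Q, m3): payoffs 1.1, 3 → best response D.
Player B against (U, m1): payoffs 3.4, 2.2 → best response P.
Player B against (U, m2): payoffs 5.5, 0.6 → best response P.
Player B against (U, m3): payoffs 1.1, 0.2 → best response P.
Player B against (D, m1): payoffs 1, 4 → best response Q.
Player B against (D, m2): payoffs 0, 5.4 → best response Q.
Player B against (D, m3): payoffs 5.1, 4.5 → best response P.
Player C against (U, P): payoffs 5.7, 1.4, 4.2 → best response m1.
Player C against (U, Q): payoffs 0.3, 4.6, 1.1 → best response m2.
Player C against (D, P): payoffs 1.5, 1.1, 5.2 → best response m3.
Player C against (D, Q): payoffs 3.7, 4.2, 4.3 → best response m3.
Mutual best responses: (U, P, m1).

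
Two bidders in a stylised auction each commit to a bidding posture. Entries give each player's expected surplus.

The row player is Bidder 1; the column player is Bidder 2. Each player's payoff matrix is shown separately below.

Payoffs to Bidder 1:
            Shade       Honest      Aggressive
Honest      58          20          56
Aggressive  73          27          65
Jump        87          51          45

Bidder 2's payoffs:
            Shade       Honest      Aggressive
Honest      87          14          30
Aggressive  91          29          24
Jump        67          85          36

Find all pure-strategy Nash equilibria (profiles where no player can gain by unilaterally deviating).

(Jump, Honest)

For each strategy profile, look for a profitable unilateral deviation.
(Honest, Shade): Bidder 1 can switch to Aggressive (58 → 73). Not NE.
(Honest, Honest): Bidder 1 can switch to Aggressive (20 → 27). Not NE.
(Honest, Aggressive): Bidder 1 can switch to Aggressive (56 → 65). Not NE.
(Aggressive, Shade): Bidder 1 can switch to Jump (73 → 87). Not NE.
(Aggressive, Honest): Bidder 1 can switch to Jump (27 → 51). Not NE.
(Aggressive, Aggressive): Bidder 2 can switch to Shade (24 → 91). Not NE.
(Jump, Shade): Bidder 2 can switch to Honest (67 → 85). Not NE.
(Jump, Honest): Bidder 1 gets 51, best alternative 27; Bidder 2 gets 85, best alternative 67. No profitable deviation — NE.
(Jump, Aggressive): Bidder 1 can switch to Honest (45 → 56). Not NE.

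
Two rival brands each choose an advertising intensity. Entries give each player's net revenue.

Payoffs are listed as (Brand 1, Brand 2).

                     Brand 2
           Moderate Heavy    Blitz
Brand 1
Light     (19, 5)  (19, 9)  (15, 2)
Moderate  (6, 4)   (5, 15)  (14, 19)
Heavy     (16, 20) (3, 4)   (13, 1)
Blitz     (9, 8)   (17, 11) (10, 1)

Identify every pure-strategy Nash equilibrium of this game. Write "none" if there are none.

Pure NE: (Light, Heavy)

For each player, find the best response to each opponent profile; mutual best responses are the pure NE.
Brand 1 against Moderate: payoffs 19, 6, 16, 9 → best response Light.
Brand 1 against Heavy: payoffs 19, 5, 3, 17 → best response Light.
Brand 1 against Blitz: payoffs 15, 14, 13, 10 → best response Light.
Brand 2 against Light: payoffs 5, 9, 2 → best response Heavy.
Brand 2 against Moderate: payoffs 4, 15, 19 → best response Blitz.
Brand 2 against Heavy: payoffs 20, 4, 1 → best response Moderate.
Brand 2 against Blitz: payoffs 8, 11, 1 → best response Heavy.
Mutual best responses: (Light, Heavy).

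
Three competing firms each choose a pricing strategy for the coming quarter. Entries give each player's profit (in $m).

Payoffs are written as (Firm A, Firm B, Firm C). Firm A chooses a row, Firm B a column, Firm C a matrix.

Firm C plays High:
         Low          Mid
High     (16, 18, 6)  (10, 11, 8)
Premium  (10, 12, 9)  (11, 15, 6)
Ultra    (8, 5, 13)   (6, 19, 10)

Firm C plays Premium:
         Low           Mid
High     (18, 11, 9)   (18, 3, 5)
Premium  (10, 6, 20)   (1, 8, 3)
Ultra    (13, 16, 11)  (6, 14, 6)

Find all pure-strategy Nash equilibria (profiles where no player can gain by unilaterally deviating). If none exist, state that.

Pure-strategy Nash equilibria: (High, Low, Premium), (Premium, Mid, High)

Firm A against (Low, High): payoffs 16, 10, 8 → best response High.
Firm A against (Low, Premium): payoffs 18, 10, 13 → best response High.
Firm A against (Mid, High): payoffs 10, 11, 6 → best response Premium.
Firm A against (Mid, Premium): payoffs 18, 1, 6 → best response High.
Firm B against (High, High): payoffs 18, 11 → best response Low.
Firm B against (High, Premium): payoffs 11, 3 → best response Low.
Firm B against (Premium, High): payoffs 12, 15 → best response Mid.
Firm B against (Premium, Premium): payoffs 6, 8 → best response Mid.
Firm B against (Ultra, High): payoffs 5, 19 → best response Mid.
Firm B against (Ultra, Premium): payoffs 16, 14 → best response Low.
Firm C against (High, Low): payoffs 6, 9 → best response Premium.
Firm C against (High, Mid): payoffs 8, 5 → best response High.
Firm C against (Premium, Low): payoffs 9, 20 → best response Premium.
Firm C against (Premium, Mid): payoffs 6, 3 → best response High.
Firm C against (Ultra, Low): payoffs 13, 11 → best response High.
Firm C against (Ultra, Mid): payoffs 10, 6 → best response High.
Mutual best responses: (High, Low, Premium); (Premium, Mid, High).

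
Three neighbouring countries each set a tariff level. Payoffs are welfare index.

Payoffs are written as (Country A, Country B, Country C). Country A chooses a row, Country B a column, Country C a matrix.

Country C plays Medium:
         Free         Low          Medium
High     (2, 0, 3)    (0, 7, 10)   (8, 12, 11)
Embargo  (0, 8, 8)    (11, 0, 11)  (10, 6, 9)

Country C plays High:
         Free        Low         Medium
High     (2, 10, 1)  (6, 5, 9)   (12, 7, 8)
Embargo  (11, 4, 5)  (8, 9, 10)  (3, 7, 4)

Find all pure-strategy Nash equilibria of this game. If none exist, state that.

Country A against (Free, Medium): payoffs 2, 0 → best response High.
Country A against (Free, High): payoffs 2, 11 → best response Embargo.
Country A against (Low, Medium): payoffs 0, 11 → best response Embargo.
Country A against (Low, High): payoffs 6, 8 → best response Embargo.
Country A against (Medium, Medium): payoffs 8, 10 → best response Embargo.
Country A against (Medium, High): payoffs 12, 3 → best response High.
Country B against (High, Medium): payoffs 0, 7, 12 → best response Medium.
Country B against (High, High): payoffs 10, 5, 7 → best response Free.
Country B against (Embargo, Medium): payoffs 8, 0, 6 → best response Free.
Country B against (Embargo, High): payoffs 4, 9, 7 → best response Low.
Country C against (High, Free): payoffs 3, 1 → best response Medium.
Country C against (High, Low): payoffs 10, 9 → best response Medium.
Country C against (High, Medium): payoffs 11, 8 → best response Medium.
Country C against (Embargo, Free): payoffs 8, 5 → best response Medium.
Country C against (Embargo, Low): payoffs 11, 10 → best response Medium.
Country C against (Embargo, Medium): payoffs 9, 4 → best response Medium.
No profile is a mutual best response for all players.

none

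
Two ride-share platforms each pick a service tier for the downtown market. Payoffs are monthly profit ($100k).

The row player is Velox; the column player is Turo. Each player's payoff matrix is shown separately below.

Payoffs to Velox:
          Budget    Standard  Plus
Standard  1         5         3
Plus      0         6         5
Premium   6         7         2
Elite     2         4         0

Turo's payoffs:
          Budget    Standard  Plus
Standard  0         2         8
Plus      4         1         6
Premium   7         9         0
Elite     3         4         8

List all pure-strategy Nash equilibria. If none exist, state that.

Pure-strategy Nash equilibria: (Plus, Plus), (Premium, Standard)

Velox against Budget: payoffs 1, 0, 6, 2 → best response Premium.
Velox against Standard: payoffs 5, 6, 7, 4 → best response Premium.
Velox against Plus: payoffs 3, 5, 2, 0 → best response Plus.
Turo against Standard: payoffs 0, 2, 8 → best response Plus.
Turo against Plus: payoffs 4, 1, 6 → best response Plus.
Turo against Premium: payoffs 7, 9, 0 → best response Standard.
Turo against Elite: payoffs 3, 4, 8 → best response Plus.
Mutual best responses: (Plus, Plus); (Premium, Standard).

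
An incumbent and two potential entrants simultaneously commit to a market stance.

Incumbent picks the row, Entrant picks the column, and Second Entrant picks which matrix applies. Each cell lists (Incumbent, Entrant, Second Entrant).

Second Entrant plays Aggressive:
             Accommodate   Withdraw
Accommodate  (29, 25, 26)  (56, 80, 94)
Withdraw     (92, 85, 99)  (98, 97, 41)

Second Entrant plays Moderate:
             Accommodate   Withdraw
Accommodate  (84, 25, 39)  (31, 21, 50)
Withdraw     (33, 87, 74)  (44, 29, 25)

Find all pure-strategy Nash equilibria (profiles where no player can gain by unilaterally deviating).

(Accommodate, Accommodate, Moderate); (Withdraw, Withdraw, Aggressive)

Incumbent against (Accommodate, Aggressive): payoffs 29, 92 → best response Withdraw.
Incumbent against (Accommodate, Moderate): payoffs 84, 33 → best response Accommodate.
Incumbent against (Withdraw, Aggressive): payoffs 56, 98 → best response Withdraw.
Incumbent against (Withdraw, Moderate): payoffs 31, 44 → best response Withdraw.
Entrant against (Accommodate, Aggressive): payoffs 25, 80 → best response Withdraw.
Entrant against (Accommodate, Moderate): payoffs 25, 21 → best response Accommodate.
Entrant against (Withdraw, Aggressive): payoffs 85, 97 → best response Withdraw.
Entrant against (Withdraw, Moderate): payoffs 87, 29 → best response Accommodate.
Second Entrant against (Accommodate, Accommodate): payoffs 26, 39 → best response Moderate.
Second Entrant against (Accommodate, Withdraw): payoffs 94, 50 → best response Aggressive.
Second Entrant against (Withdraw, Accommodate): payoffs 99, 74 → best response Aggressive.
Second Entrant against (Withdraw, Withdraw): payoffs 41, 25 → best response Aggressive.
Mutual best responses: (Accommodate, Accommodate, Moderate); (Withdraw, Withdraw, Aggressive).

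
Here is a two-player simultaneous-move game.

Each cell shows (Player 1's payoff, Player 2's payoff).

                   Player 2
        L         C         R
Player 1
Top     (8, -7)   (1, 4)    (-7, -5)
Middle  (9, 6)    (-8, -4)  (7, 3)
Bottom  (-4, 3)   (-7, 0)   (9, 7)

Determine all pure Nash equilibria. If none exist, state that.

Pure-strategy Nash equilibria: (Top, C); (Middle, L); (Bottom, R)

Player 1 against L: payoffs 8, 9, -4 → best response Middle.
Player 1 against C: payoffs 1, -8, -7 → best response Top.
Player 1 against R: payoffs -7, 7, 9 → best response Bottom.
Player 2 against Top: payoffs -7, 4, -5 → best response C.
Player 2 against Middle: payoffs 6, -4, 3 → best response L.
Player 2 against Bottom: payoffs 3, 0, 7 → best response R.
Mutual best responses: (Top, C); (Middle, L); (Bottom, R).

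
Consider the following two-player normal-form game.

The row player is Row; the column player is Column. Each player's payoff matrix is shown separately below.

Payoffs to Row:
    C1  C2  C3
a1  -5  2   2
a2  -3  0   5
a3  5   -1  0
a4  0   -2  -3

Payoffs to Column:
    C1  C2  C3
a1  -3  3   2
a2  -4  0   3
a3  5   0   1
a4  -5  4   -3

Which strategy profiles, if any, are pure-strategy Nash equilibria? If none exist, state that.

The pure Nash equilibria are (a1, C2), (a2, C3), (a3, C1).

For each strategy profile, look for a profitable unilateral deviation.
(a1, C1): Row can switch to a2 (-5 → -3). Not NE.
(a1, C2): Row gets 2, best alternative 0; Column gets 3, best alternative 2. No profitable deviation — NE.
(a1, C3): Row can switch to a2 (2 → 5). Not NE.
(a2, C1): Row can switch to a3 (-3 → 5). Not NE.
(a2, C2): Row can switch to a1 (0 → 2). Not NE.
(a2, C3): Row gets 5, best alternative 2; Column gets 3, best alternative 0. No profitable deviation — NE.
(a3, C1): Row gets 5, best alternative 0; Column gets 5, best alternative 1. No profitable deviation — NE.
(a3, C2): Row can switch to a1 (-1 → 2). Not NE.
(a3, C3): Row can switch to a1 (0 → 2). Not NE.
(a4, C1): Row can switch to a3 (0 → 5). Not NE.
(a4, C2): Row can switch to a1 (-2 → 2). Not NE.
(a4, C3): Row can switch to a1 (-3 → 2). Not NE.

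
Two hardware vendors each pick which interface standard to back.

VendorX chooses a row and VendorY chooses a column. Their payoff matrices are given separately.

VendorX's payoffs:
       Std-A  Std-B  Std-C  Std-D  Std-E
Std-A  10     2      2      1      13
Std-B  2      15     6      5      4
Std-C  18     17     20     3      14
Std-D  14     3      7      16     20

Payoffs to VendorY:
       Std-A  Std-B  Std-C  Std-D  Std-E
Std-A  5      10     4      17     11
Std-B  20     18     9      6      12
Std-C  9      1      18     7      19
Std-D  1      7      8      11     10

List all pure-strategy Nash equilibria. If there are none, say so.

Pure NE: (Std-D, Std-D)

(Std-A, Std-A): VendorX can switch to Std-C (10 → 18). Not NE.
(Std-A, Std-B): VendorX can switch to Std-B (2 → 15). Not NE.
(Std-A, Std-C): VendorX can switch to Std-B (2 → 6). Not NE.
(Std-A, Std-D): VendorX can switch to Std-B (1 → 5). Not NE.
(Std-A, Std-E): VendorX can switch to Std-C (13 → 14). Not NE.
(Std-B, Std-A): VendorX can switch to Std-A (2 → 10). Not NE.
(Std-B, Std-B): VendorX can switch to Std-C (15 → 17). Not NE.
(Std-B, Std-C): VendorX can switch to Std-C (6 → 20). Not NE.
(Std-D, Std-D): VendorX gets 16, best alternative 5; VendorY gets 11, best alternative 10. No profitable deviation — NE.
(The remaining 11 profiles each have a profitable deviation by the same check.)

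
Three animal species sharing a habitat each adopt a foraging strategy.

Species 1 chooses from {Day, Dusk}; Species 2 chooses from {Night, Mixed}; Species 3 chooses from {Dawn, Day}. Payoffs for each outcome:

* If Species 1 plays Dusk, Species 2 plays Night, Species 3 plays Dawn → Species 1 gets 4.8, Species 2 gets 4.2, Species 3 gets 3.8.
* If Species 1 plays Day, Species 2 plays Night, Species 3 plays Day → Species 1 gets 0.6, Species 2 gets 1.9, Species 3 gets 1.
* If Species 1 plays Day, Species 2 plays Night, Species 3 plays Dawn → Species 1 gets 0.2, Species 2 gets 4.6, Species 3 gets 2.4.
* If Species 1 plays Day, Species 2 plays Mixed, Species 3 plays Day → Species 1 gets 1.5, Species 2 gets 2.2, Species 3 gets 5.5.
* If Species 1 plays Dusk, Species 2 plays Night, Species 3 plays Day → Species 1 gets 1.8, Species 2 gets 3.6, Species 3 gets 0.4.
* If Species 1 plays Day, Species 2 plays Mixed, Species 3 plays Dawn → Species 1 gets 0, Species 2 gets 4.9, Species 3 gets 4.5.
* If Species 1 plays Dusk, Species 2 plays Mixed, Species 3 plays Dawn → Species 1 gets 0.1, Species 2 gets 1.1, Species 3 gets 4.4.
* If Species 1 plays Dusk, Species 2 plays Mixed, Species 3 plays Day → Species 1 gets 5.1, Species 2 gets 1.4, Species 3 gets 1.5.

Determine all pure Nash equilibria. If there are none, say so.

Mark each player's best response to every combination of opponents' strategies; a profile where every player is best-responding is a pure Nash equilibrium.
Species 1 against (Night, Dawn): payoffs 0.2, 4.8 → best response Dusk.
Species 1 against (Night, Day): payoffs 0.6, 1.8 → best response Dusk.
Species 1 against (Mixed, Dawn): payoffs 0, 0.1 → best response Dusk.
Species 1 against (Mixed, Day): payoffs 1.5, 5.1 → best response Dusk.
Species 2 against (Day, Dawn): payoffs 4.6, 4.9 → best response Mixed.
Species 2 against (Day, Day): payoffs 1.9, 2.2 → best response Mixed.
Species 2 against (Dusk, Dawn): payoffs 4.2, 1.1 → best response Night.
Species 2 against (Dusk, Day): payoffs 3.6, 1.4 → best response Night.
Species 3 against (Day, Night): payoffs 2.4, 1 → best response Dawn.
Species 3 against (Day, Mixed): payoffs 4.5, 5.5 → best response Day.
Species 3 against (Dusk, Night): payoffs 3.8, 0.4 → best response Dawn.
Species 3 against (Dusk, Mixed): payoffs 4.4, 1.5 → best response Dawn.
Mutual best responses: (Dusk, Night, Dawn).

(Dusk, Night, Dawn)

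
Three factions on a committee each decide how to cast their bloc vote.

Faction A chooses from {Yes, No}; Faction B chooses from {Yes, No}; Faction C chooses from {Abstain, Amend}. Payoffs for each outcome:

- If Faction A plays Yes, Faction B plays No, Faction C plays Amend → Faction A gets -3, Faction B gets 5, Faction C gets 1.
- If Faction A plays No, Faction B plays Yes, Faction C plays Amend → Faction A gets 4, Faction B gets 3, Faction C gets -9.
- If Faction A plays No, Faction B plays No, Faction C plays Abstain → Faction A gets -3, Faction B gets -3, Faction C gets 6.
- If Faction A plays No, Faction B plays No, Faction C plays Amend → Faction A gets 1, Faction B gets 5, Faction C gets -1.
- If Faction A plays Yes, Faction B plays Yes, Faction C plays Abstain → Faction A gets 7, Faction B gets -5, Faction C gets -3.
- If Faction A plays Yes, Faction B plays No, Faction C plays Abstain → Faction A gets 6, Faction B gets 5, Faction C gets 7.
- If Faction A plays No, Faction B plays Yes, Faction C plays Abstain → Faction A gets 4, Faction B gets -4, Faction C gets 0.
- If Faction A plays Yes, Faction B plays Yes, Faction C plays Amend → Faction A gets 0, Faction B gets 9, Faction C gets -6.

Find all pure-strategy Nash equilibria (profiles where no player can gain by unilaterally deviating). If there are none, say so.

For each player, find the best response to each opponent profile; mutual best responses are the pure NE.
Faction A against (Yes, Abstain): payoffs 7, 4 → best response Yes.
Faction A against (Yes, Amend): payoffs 0, 4 → best response No.
Faction A against (No, Abstain): payoffs 6, -3 → best response Yes.
Faction A against (No, Amend): payoffs -3, 1 → best response No.
Faction B against (Yes, Abstain): payoffs -5, 5 → best response No.
Faction B against (Yes, Amend): payoffs 9, 5 → best response Yes.
Faction B against (No, Abstain): payoffs -4, -3 → best response No.
Faction B against (No, Amend): payoffs 3, 5 → best response No.
Faction C against (Yes, Yes): payoffs -3, -6 → best response Abstain.
Faction C against (Yes, No): payoffs 7, 1 → best response Abstain.
Faction C against (No, Yes): payoffs 0, -9 → best response Abstain.
Faction C against (No, No): payoffs 6, -1 → best response Abstain.
Mutual best responses: (Yes, No, Abstain).

Pure NE: (Yes, No, Abstain)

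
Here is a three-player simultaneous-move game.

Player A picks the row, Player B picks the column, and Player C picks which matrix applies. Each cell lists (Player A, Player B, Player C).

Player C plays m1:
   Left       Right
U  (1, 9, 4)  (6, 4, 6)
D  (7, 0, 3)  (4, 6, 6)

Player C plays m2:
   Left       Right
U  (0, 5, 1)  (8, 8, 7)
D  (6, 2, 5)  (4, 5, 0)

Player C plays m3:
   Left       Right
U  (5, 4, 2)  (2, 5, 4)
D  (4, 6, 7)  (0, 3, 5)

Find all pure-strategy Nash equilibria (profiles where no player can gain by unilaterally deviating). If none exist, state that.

Pure NE: (U, Right, m2)

Player A against (Left, m1): payoffs 1, 7 → best response D.
Player A against (Left, m2): payoffs 0, 6 → best response D.
Player A against (Left, m3): payoffs 5, 4 → best response U.
Player A against (Right, m1): payoffs 6, 4 → best response U.
Player A against (Right, m2): payoffs 8, 4 → best response U.
Player A against (Right, m3): payoffs 2, 0 → best response U.
Player B against (U, m1): payoffs 9, 4 → best response Left.
Player B against (U, m2): payoffs 5, 8 → best response Right.
Player B against (U, m3): payoffs 4, 5 → best response Right.
Player B against (D, m1): payoffs 0, 6 → best response Right.
Player B against (D, m2): payoffs 2, 5 → best response Right.
Player B against (D, m3): payoffs 6, 3 → best response Left.
Player C against (U, Left): payoffs 4, 1, 2 → best response m1.
Player C against (U, Right): payoffs 6, 7, 4 → best response m2.
Player C against (D, Left): payoffs 3, 5, 7 → best response m3.
Player C against (D, Right): payoffs 6, 0, 5 → best response m1.
Mutual best responses: (U, Right, m2).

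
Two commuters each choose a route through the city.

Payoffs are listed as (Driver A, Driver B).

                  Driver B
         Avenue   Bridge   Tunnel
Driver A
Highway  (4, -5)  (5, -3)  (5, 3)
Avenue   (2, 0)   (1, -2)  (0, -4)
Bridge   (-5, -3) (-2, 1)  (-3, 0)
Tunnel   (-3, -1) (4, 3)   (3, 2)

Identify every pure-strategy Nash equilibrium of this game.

The unique pure-strategy Nash equilibrium is (Highway, Tunnel).

(Highway, Avenue): Driver B can switch to Bridge (-5 → -3). Not NE.
(Highway, Bridge): Driver B can switch to Tunnel (-3 → 3). Not NE.
(Highway, Tunnel): Driver A gets 5, best alternative 3; Driver B gets 3, best alternative -3. No profitable deviation — NE.
(Avenue, Avenue): Driver A can switch to Highway (2 → 4). Not NE.
(Avenue, Bridge): Driver A can switch to Highway (1 → 5). Not NE.
(Avenue, Tunnel): Driver A can switch to Highway (0 → 5). Not NE.
(Bridge, Avenue): Driver A can switch to Highway (-5 → 4). Not NE.
(Bridge, Bridge): Driver A can switch to Highway (-2 → 5). Not NE.
(Bridge, Tunnel): Driver A can switch to Highway (-3 → 5). Not NE.
(Tunnel, Avenue): Driver A can switch to Highway (-3 → 4). Not NE.
(Tunnel, Bridge): Driver A can switch to Highway (4 → 5). Not NE.
(Tunnel, Tunnel): Driver A can switch to Highway (3 → 5). Not NE.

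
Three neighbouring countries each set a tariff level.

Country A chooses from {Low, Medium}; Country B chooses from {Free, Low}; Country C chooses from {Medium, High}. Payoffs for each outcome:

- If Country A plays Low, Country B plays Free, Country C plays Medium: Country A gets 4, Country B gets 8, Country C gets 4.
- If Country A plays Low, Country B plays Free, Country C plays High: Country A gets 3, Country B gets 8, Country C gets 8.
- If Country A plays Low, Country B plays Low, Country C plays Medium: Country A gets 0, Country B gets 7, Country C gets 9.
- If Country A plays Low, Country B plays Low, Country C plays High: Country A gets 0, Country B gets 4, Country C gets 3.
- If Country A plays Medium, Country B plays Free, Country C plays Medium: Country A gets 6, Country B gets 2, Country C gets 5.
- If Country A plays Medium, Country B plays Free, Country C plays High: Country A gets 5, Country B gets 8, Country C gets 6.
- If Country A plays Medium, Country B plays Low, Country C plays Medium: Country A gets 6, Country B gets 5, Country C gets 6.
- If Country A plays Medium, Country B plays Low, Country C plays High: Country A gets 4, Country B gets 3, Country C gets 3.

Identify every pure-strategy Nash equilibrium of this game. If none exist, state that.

Country A against (Free, Medium): payoffs 4, 6 → best response Medium.
Country A against (Free, High): payoffs 3, 5 → best response Medium.
Country A against (Low, Medium): payoffs 0, 6 → best response Medium.
Country A against (Low, High): payoffs 0, 4 → best response Medium.
Country B against (Low, Medium): payoffs 8, 7 → best response Free.
Country B against (Low, High): payoffs 8, 4 → best response Free.
Country B against (Medium, Medium): payoffs 2, 5 → best response Low.
Country B against (Medium, High): payoffs 8, 3 → best response Free.
Country C against (Low, Free): payoffs 4, 8 → best response High.
Country C against (Low, Low): payoffs 9, 3 → best response Medium.
Country C against (Medium, Free): payoffs 5, 6 → best response High.
Country C against (Medium, Low): payoffs 6, 3 → best response Medium.
Mutual best responses: (Medium, Free, High); (Medium, Low, Medium).

The pure Nash equilibria are (Medium, Free, High), (Medium, Low, Medium).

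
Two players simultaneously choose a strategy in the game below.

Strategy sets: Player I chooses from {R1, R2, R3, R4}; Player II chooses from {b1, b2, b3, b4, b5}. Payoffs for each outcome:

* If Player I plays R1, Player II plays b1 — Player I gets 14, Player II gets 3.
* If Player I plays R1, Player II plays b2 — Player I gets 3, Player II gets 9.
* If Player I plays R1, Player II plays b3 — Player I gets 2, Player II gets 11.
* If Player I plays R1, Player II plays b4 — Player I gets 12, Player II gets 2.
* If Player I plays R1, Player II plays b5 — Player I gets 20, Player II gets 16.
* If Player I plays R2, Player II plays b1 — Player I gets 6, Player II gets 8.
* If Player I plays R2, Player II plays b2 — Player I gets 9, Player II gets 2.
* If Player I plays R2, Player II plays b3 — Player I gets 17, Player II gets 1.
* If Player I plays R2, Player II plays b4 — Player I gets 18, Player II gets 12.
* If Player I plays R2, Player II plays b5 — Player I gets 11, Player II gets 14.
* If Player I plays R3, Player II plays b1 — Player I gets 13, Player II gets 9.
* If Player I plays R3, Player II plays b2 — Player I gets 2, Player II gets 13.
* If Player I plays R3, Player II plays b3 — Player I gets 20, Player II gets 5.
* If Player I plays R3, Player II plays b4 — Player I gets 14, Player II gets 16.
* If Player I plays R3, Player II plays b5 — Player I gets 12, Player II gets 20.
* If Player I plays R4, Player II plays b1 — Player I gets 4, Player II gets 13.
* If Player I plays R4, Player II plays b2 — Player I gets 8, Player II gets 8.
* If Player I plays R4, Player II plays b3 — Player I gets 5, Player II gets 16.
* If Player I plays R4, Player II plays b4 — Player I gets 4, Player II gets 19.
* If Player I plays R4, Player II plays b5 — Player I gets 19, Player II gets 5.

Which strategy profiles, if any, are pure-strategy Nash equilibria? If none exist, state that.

(R1, b1): Player II can switch to b2 (3 → 9). Not NE.
(R1, b2): Player I can switch to R2 (3 → 9). Not NE.
(R1, b3): Player I can switch to R2 (2 → 17). Not NE.
(R1, b4): Player I can switch to R2 (12 → 18). Not NE.
(R1, b5): Player I gets 20, best alternative 19; Player II gets 16, best alternative 11. No profitable deviation — NE.
(R2, b1): Player I can switch to R1 (6 → 14). Not NE.
(R2, b2): Player II can switch to b1 (2 → 8). Not NE.
(R2, b3): Player I can switch to R3 (17 → 20). Not NE.
(R2, b4): Player II can switch to b5 (12 → 14). Not NE.
(The remaining 11 profiles each have a profitable deviation by the same check.)

Pure NE: (R1, b5)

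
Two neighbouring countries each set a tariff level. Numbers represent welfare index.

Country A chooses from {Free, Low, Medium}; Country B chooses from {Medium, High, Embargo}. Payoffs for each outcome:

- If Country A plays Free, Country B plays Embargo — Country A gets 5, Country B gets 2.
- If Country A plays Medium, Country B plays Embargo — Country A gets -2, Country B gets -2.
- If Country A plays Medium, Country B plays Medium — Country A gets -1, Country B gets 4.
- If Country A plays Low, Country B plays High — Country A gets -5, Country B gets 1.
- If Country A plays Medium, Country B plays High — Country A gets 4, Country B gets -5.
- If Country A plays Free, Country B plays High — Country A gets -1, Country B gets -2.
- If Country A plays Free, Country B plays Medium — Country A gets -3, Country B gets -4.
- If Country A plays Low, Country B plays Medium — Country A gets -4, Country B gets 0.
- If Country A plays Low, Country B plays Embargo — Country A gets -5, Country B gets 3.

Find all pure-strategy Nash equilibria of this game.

Pure-strategy Nash equilibria: (Free, Embargo) and (Medium, Medium)

Country A against Medium: payoffs -3, -4, -1 → best response Medium.
Country A against High: payoffs -1, -5, 4 → best response Medium.
Country A against Embargo: payoffs 5, -5, -2 → best response Free.
Country B against Free: payoffs -4, -2, 2 → best response Embargo.
Country B against Low: payoffs 0, 1, 3 → best response Embargo.
Country B against Medium: payoffs 4, -5, -2 → best response Medium.
Mutual best responses: (Free, Embargo); (Medium, Medium).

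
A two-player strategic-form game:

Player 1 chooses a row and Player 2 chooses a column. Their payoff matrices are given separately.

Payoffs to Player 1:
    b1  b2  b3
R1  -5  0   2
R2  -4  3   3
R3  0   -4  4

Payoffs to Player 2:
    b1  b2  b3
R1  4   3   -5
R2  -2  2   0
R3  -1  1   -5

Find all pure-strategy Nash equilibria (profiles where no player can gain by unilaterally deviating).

The unique pure-strategy Nash equilibrium is (R2, b2).

(R1, b1): Player 1 can switch to R2 (-5 → -4). Not NE.
(R1, b2): Player 1 can switch to R2 (0 → 3). Not NE.
(R1, b3): Player 1 can switch to R2 (2 → 3). Not NE.
(R2, b1): Player 1 can switch to R3 (-4 → 0). Not NE.
(R2, b2): Player 1 gets 3, best alternative 0; Player 2 gets 2, best alternative 0. No profitable deviation — NE.
(R2, b3): Player 1 can switch to R3 (3 → 4). Not NE.
(R3, b1): Player 2 can switch to b2 (-1 → 1). Not NE.
(R3, b2): Player 1 can switch to R1 (-4 → 0). Not NE.
(R3, b3): Player 2 can switch to b1 (-5 → -1). Not NE.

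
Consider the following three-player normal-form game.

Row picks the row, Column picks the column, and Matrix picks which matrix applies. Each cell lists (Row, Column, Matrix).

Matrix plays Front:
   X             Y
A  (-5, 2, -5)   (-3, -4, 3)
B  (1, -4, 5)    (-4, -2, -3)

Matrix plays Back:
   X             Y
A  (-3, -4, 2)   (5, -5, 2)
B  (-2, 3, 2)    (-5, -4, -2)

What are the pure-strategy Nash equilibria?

none

Row against (X, Front): payoffs -5, 1 → best response B.
Row against (X, Back): payoffs -3, -2 → best response B.
Row against (Y, Front): payoffs -3, -4 → best response A.
Row against (Y, Back): payoffs 5, -5 → best response A.
Column against (A, Front): payoffs 2, -4 → best response X.
Column against (A, Back): payoffs -4, -5 → best response X.
Column against (B, Front): payoffs -4, -2 → best response Y.
Column against (B, Back): payoffs 3, -4 → best response X.
Matrix against (A, X): payoffs -5, 2 → best response Back.
Matrix against (A, Y): payoffs 3, 2 → best response Front.
Matrix against (B, X): payoffs 5, 2 → best response Front.
Matrix against (B, Y): payoffs -3, -2 → best response Back.
No profile is a mutual best response for all players.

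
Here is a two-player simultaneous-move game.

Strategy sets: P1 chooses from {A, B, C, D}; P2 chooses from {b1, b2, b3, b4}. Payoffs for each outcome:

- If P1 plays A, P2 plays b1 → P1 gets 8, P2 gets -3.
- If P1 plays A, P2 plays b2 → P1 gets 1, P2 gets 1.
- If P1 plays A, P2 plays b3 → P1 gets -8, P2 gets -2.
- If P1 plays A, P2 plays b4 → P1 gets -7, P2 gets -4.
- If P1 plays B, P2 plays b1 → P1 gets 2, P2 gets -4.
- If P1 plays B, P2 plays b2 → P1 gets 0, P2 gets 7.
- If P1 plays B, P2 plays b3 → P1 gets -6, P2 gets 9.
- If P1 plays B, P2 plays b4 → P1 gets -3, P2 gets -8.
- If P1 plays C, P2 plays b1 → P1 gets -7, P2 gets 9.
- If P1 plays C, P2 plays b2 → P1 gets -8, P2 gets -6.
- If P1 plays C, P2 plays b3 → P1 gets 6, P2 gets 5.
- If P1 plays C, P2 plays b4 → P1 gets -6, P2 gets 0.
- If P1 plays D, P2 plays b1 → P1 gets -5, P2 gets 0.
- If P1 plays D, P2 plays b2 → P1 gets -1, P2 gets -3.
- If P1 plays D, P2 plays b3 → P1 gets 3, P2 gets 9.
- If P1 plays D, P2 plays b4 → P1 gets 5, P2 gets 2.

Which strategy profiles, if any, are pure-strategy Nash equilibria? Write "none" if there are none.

P1 against b1: payoffs 8, 2, -7, -5 → best response A.
P1 against b2: payoffs 1, 0, -8, -1 → best response A.
P1 against b3: payoffs -8, -6, 6, 3 → best response C.
P1 against b4: payoffs -7, -3, -6, 5 → best response D.
P2 against A: payoffs -3, 1, -2, -4 → best response b2.
P2 against B: payoffs -4, 7, 9, -8 → best response b3.
P2 against C: payoffs 9, -6, 5, 0 → best response b1.
P2 against D: payoffs 0, -3, 9, 2 → best response b3.
Mutual best responses: (A, b2).

(A, b2)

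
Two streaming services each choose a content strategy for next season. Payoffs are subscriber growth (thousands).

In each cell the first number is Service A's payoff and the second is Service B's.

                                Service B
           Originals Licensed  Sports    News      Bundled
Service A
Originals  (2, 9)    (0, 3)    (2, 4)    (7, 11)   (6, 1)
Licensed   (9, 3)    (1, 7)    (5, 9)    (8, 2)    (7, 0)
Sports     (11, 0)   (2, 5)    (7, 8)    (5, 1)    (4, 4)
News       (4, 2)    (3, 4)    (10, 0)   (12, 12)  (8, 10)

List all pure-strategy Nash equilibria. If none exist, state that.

The unique pure-strategy Nash equilibrium is (News, News).

(Originals, Originals): Service A can switch to Licensed (2 → 9). Not NE.
(Originals, Licensed): Service A can switch to Licensed (0 → 1). Not NE.
(Originals, Sports): Service A can switch to Licensed (2 → 5). Not NE.
(Originals, News): Service A can switch to Licensed (7 → 8). Not NE.
(Originals, Bundled): Service A can switch to Licensed (6 → 7). Not NE.
(Licensed, Originals): Service A can switch to Sports (9 → 11). Not NE.
(Licensed, Licensed): Service A can switch to Sports (1 → 2). Not NE.
(Licensed, Sports): Service A can switch to Sports (5 → 7). Not NE.
(News, News): Service A gets 12, best alternative 8; Service B gets 12, best alternative 10. No profitable deviation — NE.
(The remaining 11 profiles each have a profitable deviation by the same check.)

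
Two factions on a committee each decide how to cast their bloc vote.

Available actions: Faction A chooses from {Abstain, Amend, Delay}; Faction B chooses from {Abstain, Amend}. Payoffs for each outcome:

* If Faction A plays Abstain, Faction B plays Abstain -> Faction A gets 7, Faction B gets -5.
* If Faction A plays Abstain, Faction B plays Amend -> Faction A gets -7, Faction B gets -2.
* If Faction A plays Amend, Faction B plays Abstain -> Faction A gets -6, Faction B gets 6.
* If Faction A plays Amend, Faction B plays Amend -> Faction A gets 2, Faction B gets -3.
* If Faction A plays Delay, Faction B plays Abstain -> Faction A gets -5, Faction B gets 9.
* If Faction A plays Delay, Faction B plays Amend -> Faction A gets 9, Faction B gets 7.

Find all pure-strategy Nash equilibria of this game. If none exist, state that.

For each strategy profile, look for a profitable unilateral deviation.
(Abstain, Abstain): Faction B can switch to Amend (-5 → -2). Not NE.
(Abstain, Amend): Faction A can switch to Amend (-7 → 2). Not NE.
(Amend, Abstain): Faction A can switch to Abstain (-6 → 7). Not NE.
(Amend, Amend): Faction A can switch to Delay (2 → 9). Not NE.
(Delay, Abstain): Faction A can switch to Abstain (-5 → 7). Not NE.
(Delay, Amend): Faction B can switch to Abstain (7 → 9). Not NE.

No pure-strategy Nash equilibrium.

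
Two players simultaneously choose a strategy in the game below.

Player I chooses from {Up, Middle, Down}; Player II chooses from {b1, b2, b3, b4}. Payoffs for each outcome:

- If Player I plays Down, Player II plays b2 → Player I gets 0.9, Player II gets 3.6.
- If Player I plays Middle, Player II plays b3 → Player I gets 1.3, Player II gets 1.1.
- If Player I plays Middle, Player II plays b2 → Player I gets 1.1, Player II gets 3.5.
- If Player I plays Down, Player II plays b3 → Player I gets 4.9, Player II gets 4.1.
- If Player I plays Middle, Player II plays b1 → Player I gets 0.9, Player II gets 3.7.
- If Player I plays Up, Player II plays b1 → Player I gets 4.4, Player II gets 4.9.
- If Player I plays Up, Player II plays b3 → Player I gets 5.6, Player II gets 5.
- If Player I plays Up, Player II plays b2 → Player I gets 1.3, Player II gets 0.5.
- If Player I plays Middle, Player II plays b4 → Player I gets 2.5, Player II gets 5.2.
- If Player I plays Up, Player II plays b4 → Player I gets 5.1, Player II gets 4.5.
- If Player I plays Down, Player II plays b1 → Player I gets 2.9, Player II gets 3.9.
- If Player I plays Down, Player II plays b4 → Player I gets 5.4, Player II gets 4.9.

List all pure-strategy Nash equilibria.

Pure-strategy Nash equilibria: (Up, b3); (Down, b4)

Mark each player's best response to every combination of opponents' strategies; a profile where every player is best-responding is a pure Nash equilibrium.
Player I against b1: payoffs 4.4, 0.9, 2.9 → best response Up.
Player I against b2: payoffs 1.3, 1.1, 0.9 → best response Up.
Player I against b3: payoffs 5.6, 1.3, 4.9 → best response Up.
Player I against b4: payoffs 5.1, 2.5, 5.4 → best response Down.
Player II against Up: payoffs 4.9, 0.5, 5, 4.5 → best response b3.
Player II against Middle: payoffs 3.7, 3.5, 1.1, 5.2 → best response b4.
Player II against Down: payoffs 3.9, 3.6, 4.1, 4.9 → best response b4.
Mutual best responses: (Up, b3); (Down, b4).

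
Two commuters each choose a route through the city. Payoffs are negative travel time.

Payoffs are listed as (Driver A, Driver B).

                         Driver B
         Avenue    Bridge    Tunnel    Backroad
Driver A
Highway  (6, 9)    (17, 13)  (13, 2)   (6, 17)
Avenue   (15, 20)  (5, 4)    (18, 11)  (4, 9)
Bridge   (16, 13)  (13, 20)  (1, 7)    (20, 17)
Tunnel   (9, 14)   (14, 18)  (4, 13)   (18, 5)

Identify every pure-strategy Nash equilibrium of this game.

This game has no pure Nash equilibrium.

Driver A against Avenue: payoffs 6, 15, 16, 9 → best response Bridge.
Driver A against Bridge: payoffs 17, 5, 13, 14 → best response Highway.
Driver A against Tunnel: payoffs 13, 18, 1, 4 → best response Avenue.
Driver A against Backroad: payoffs 6, 4, 20, 18 → best response Bridge.
Driver B against Highway: payoffs 9, 13, 2, 17 → best response Backroad.
Driver B against Avenue: payoffs 20, 4, 11, 9 → best response Avenue.
Driver B against Bridge: payoffs 13, 20, 7, 17 → best response Bridge.
Driver B against Tunnel: payoffs 14, 18, 13, 5 → best response Bridge.
No profile is a mutual best response for all players.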